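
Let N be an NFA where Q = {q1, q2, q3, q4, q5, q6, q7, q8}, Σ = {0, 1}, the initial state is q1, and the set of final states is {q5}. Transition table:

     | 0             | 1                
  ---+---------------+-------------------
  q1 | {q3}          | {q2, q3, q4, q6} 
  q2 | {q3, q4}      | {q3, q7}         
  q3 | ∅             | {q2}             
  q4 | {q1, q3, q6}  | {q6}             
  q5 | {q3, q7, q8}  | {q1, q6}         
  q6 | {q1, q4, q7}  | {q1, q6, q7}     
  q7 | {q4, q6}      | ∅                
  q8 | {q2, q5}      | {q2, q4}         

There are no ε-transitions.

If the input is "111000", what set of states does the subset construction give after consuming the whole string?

{q1, q3, q4, q6, q7}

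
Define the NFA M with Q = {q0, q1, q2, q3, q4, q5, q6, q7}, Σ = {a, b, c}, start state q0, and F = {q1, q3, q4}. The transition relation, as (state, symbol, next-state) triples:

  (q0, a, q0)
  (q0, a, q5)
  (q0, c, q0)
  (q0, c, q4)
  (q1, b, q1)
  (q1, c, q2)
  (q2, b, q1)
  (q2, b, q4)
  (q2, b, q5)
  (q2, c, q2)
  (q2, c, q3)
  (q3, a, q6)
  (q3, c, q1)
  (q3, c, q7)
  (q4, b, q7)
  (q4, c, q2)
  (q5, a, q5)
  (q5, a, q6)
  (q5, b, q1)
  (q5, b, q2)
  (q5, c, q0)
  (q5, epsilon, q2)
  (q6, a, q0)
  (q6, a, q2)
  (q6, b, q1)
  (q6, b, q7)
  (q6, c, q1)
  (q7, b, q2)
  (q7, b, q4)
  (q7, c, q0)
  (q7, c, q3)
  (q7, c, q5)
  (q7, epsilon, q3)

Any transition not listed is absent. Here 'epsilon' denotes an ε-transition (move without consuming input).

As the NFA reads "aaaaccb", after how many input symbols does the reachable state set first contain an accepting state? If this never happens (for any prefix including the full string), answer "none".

5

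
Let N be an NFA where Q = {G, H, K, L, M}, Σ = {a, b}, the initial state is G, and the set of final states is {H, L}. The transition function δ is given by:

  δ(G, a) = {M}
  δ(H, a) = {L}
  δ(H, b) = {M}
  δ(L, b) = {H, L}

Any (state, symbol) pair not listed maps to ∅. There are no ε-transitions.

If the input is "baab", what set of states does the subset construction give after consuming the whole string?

Start in {G}.
Read 'b': G→∅; now ∅.
The set is empty and remains empty for the remaining 3 symbols.

∅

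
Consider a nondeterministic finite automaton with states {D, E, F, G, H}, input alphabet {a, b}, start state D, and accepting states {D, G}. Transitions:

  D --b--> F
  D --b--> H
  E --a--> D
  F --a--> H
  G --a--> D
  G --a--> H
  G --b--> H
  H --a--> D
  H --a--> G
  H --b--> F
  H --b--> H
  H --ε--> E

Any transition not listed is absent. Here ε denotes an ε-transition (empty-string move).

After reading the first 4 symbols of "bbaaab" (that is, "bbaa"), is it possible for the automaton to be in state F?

Start in {D}.
Read 'b': D→{F, H}; union {F, H}; ε-closure = {E, F, H}.
Read 'b': E→∅, F→∅, H→{F, H}; union {F, H}; ε-closure = {E, F, H}.
Read 'a': E→{D}, F→{H}, H→{D, G}; union {D, G, H}; ε-closure = {D, E, G, H}.
Read 'a': D→∅, E→{D}, G→{D, H}, H→{D, G}; union {D, G, H}; ε-closure = {D, E, G, H}.
State F is not in {D, E, G, H}.

No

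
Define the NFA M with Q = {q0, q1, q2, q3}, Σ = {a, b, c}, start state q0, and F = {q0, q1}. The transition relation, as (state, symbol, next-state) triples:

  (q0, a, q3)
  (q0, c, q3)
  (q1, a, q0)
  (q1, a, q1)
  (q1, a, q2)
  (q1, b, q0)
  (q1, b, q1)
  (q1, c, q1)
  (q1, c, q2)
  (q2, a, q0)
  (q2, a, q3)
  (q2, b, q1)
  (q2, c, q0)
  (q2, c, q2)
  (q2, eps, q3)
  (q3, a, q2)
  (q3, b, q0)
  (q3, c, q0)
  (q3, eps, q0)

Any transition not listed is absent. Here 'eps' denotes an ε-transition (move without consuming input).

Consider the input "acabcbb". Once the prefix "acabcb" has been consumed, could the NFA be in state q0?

Start in {q0}.
Read 'a': q0→{q3}; union {q3}; ε-closure = {q0, q3}.
Read 'c': q0→{q3}, q3→{q0}; now {q0, q3}.
Read 'a': q0→{q3}, q3→{q2}; union {q2, q3}; ε-closure = {q0, q2, q3}.
Read 'b': q0→∅, q2→{q1}, q3→{q0}; now {q0, q1}.
Read 'c': q0→{q3}, q1→{q1, q2}; union {q1, q2, q3}; ε-closure = {q0, q1, q2, q3}.
Read 'b': q0→∅, q1→{q0, q1}, q2→{q1}, q3→{q0}; now {q0, q1}.
State q0 is in {q0, q1}.

Yes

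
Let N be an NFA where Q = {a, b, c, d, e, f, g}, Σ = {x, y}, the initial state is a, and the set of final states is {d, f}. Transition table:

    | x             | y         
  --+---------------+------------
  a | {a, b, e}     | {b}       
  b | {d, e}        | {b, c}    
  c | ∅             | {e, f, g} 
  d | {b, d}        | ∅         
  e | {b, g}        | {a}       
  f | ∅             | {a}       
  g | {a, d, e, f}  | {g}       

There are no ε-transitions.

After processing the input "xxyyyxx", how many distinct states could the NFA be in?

6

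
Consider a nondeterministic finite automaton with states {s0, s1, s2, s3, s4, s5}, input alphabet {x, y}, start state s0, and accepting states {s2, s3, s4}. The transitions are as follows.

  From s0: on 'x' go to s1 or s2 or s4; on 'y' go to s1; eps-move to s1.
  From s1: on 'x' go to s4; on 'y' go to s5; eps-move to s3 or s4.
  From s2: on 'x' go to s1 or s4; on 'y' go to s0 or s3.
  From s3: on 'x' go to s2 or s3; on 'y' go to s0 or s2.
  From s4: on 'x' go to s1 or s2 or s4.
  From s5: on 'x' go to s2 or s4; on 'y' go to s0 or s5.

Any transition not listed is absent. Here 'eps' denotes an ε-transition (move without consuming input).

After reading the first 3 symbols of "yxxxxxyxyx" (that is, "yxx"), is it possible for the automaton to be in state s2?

Yes

Start: ε-closure({s0}) = {s0, s1, s3, s4}.
Read 'y': {s0, s1, s3, s4} → {s0, s1, s2, s3, s4, s5}.
Read 'x': {s0, s1, s2, s3, s4, s5} → {s1, s2, s3, s4}.
Read 'x': {s1, s2, s3, s4} → {s1, s2, s3, s4}.
State s2 is in {s1, s2, s3, s4}.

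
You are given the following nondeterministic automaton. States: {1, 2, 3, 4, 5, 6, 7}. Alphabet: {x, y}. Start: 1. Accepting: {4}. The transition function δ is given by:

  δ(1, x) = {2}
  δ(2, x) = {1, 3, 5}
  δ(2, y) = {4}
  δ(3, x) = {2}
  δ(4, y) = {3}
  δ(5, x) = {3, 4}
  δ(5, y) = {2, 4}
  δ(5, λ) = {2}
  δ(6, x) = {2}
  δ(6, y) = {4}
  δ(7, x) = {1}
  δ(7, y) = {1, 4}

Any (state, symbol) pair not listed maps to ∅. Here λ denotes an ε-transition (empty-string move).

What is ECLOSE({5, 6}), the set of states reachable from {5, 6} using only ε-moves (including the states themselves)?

{2, 5, 6}

Begin with {5, 6}.
ε-move 5 → 2; add 2.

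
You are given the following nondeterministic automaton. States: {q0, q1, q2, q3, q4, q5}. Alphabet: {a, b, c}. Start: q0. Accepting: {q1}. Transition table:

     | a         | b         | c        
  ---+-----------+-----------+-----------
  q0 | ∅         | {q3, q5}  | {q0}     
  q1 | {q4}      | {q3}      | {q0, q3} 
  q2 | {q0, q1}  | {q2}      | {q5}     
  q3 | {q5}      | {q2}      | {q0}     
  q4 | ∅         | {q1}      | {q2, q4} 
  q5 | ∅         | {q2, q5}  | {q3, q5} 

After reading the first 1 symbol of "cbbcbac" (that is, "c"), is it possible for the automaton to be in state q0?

Start in {q0}.
Read 'c': {q0} → {q0}.
State q0 is in {q0}.

Yes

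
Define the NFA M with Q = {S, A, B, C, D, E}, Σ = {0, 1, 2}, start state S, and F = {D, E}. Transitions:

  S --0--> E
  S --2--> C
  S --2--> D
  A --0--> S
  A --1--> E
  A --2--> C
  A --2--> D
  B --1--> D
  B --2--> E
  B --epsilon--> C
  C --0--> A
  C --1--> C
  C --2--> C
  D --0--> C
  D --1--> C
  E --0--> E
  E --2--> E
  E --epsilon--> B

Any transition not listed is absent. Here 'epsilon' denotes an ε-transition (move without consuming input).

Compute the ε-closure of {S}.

{S}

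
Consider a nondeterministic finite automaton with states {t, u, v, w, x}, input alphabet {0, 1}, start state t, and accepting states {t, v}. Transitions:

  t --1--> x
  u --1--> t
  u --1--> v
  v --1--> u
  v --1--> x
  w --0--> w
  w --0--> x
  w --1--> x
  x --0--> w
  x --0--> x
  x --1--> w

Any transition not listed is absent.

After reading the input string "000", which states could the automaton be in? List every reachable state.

Start in {t}.
Read '0': t→∅; now ∅.
The set is empty and remains empty for the remaining 2 symbols.

∅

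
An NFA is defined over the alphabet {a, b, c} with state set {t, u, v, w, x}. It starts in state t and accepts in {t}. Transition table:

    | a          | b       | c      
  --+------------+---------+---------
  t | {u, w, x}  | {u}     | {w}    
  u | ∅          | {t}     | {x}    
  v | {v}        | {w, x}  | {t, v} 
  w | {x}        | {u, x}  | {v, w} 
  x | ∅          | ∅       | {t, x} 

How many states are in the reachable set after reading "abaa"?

1

Start in {t}.
Read 'a': t→{u, w, x}; now {u, w, x}.
Read 'b': u→{t}, w→{u, x}, x→∅; now {t, u, x}.
Read 'a': t→{u, w, x}, u→∅, x→∅; now {u, w, x}.
Read 'a': u→∅, w→{x}, x→∅; now {x}.
That set has 1 state.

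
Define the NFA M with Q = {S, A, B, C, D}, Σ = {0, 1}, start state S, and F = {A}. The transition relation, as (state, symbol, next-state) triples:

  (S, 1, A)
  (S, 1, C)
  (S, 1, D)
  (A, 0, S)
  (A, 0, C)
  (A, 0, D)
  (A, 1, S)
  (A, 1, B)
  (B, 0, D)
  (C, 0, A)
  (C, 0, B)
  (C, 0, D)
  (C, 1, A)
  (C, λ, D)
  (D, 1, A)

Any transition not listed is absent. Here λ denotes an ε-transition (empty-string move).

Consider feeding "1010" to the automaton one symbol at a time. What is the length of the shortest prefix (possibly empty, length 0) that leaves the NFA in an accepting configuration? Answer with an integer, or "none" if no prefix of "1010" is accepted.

Start in {S}.
Read '1': {S} → {A, C, D}.
None of the earlier sets intersect F, but {A, C, D} does.

1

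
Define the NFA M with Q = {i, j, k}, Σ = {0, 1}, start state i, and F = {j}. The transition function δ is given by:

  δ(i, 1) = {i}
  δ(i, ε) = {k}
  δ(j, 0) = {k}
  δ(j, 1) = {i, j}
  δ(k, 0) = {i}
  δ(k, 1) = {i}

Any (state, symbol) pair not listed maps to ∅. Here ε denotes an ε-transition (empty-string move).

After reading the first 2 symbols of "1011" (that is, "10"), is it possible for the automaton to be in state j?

No

Start: ε-closure({i}) = {i, k}.
Read '1': i→{i}, k→{i}; union {i}; ε-closure = {i, k}.
Read '0': i→∅, k→{i}; union {i}; ε-closure = {i, k}.
State j is not in {i, k}.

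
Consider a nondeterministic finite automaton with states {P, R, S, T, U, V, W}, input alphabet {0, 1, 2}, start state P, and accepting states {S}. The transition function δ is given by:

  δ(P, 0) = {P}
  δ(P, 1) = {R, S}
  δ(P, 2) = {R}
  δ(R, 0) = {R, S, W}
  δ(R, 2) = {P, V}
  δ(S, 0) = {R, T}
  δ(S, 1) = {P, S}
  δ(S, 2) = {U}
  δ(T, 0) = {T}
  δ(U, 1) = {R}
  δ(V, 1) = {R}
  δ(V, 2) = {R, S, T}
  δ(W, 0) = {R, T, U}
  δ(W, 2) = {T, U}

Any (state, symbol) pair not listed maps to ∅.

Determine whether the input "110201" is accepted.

Start in {P}.
Read '1': {P} → {R, S}.
Read '1': {R, S} → {P, S}.
Read '0': {P, S} → {P, R, T}.
Read '2': {P, R, T} → {P, R, V}.
Read '0': {P, R, V} → {P, R, S, W}.
Read '1': {P, R, S, W} → {P, R, S}.
The final set {P, R, S} contains the accepting state S.

Yes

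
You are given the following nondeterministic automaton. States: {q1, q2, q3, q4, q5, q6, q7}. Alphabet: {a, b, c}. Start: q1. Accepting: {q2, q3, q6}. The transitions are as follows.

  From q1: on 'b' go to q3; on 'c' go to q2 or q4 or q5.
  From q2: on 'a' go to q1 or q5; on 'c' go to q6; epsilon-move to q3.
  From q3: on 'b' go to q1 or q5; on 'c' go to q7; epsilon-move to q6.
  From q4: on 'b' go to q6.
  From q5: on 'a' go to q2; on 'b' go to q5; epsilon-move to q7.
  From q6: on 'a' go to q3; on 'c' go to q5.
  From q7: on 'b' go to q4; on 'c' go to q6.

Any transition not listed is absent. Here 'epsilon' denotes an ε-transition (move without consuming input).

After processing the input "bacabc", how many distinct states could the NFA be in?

Start in {q1}.
Read 'b': q1→{q3}; union {q3}; ε-closure = {q3, q6}.
Read 'a': q3→∅, q6→{q3}; union {q3}; ε-closure = {q3, q6}.
Read 'c': q3→{q7}, q6→{q5}; now {q5, q7}.
Read 'a': q5→{q2}, q7→∅; union {q2}; ε-closure = {q2, q3, q6}.
Read 'b': q2→∅, q3→{q1, q5}, q6→∅; union {q1, q5}; ε-closure = {q1, q5, q7}.
Read 'c': q1→{q2, q4, q5}, q5→∅, q7→{q6}; union {q2, q4, q5, q6}; ε-closure = {q2, q3, q4, q5, q6, q7}.
That set has 6 states.

6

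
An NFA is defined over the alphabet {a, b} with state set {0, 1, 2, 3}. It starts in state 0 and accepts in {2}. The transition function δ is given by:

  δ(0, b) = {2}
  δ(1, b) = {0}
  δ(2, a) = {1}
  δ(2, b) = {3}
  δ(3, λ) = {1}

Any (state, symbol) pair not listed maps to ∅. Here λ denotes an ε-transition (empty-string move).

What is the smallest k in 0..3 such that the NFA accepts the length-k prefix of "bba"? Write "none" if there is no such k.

1

Start in {0}.
Read 'b': 0→{2}; now {2}.
None of the earlier sets intersect F, but {2} does.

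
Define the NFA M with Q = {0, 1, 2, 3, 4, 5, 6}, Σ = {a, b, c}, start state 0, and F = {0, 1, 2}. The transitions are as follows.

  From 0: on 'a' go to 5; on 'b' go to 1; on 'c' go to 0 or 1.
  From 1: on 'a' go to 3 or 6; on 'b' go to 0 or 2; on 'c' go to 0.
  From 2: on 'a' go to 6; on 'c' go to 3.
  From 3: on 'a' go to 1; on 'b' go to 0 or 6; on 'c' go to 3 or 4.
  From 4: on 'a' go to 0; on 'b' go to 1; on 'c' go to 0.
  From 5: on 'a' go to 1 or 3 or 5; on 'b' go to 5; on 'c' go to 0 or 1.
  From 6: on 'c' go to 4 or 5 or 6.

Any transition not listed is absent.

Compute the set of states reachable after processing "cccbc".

{0, 1, 3}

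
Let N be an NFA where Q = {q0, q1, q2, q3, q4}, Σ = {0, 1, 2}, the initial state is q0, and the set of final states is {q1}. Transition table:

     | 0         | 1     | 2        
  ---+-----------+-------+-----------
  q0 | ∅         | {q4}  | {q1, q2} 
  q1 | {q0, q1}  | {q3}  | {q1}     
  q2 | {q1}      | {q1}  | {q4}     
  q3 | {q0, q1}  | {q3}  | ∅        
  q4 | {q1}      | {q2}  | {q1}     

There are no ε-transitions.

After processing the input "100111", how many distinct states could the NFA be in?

2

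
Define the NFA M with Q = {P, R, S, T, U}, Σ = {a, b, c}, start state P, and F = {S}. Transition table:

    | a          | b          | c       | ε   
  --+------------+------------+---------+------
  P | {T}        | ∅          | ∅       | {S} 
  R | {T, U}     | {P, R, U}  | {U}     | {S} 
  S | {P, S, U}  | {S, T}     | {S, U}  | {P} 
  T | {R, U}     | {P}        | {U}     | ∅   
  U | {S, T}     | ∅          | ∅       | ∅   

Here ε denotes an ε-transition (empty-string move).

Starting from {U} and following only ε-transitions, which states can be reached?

{U}

Begin with {U}.
No ε-moves leave this set, so the closure equals the set itself.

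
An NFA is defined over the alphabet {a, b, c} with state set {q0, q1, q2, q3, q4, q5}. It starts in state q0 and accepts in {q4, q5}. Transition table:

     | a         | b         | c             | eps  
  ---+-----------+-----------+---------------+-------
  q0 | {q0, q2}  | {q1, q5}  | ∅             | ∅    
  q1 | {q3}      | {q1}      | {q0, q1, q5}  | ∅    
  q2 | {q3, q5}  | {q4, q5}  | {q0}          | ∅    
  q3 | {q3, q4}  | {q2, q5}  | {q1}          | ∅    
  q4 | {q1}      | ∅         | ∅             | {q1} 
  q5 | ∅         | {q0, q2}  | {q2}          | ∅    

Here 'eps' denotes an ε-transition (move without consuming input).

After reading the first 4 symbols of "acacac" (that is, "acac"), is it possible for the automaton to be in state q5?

Start in {q0}.
Read 'a': q0→{q0, q2}; now {q0, q2}.
Read 'c': q0→∅, q2→{q0}; now {q0}.
Read 'a': q0→{q0, q2}; now {q0, q2}.
Read 'c': q0→∅, q2→{q0}; now {q0}.
State q5 is not in {q0}.

No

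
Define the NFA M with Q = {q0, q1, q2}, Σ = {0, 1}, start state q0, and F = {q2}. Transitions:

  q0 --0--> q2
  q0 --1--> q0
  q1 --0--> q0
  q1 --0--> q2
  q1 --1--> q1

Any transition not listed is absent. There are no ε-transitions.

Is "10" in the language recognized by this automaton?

Yes

Start in {q0}.
Read '1': q0→{q0}; now {q0}.
Read '0': q0→{q2}; now {q2}.
The final set {q2} contains the accepting state q2.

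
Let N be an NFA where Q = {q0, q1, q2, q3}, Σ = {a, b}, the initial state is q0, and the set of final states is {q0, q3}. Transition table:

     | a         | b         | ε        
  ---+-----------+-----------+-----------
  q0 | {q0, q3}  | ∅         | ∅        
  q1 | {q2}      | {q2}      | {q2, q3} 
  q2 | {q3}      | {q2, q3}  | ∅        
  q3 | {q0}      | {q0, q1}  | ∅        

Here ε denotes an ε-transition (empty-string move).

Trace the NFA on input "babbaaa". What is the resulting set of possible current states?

∅

Start in {q0}.
Read 'b': {q0} → ∅.
The set is empty and remains empty for the remaining 6 symbols.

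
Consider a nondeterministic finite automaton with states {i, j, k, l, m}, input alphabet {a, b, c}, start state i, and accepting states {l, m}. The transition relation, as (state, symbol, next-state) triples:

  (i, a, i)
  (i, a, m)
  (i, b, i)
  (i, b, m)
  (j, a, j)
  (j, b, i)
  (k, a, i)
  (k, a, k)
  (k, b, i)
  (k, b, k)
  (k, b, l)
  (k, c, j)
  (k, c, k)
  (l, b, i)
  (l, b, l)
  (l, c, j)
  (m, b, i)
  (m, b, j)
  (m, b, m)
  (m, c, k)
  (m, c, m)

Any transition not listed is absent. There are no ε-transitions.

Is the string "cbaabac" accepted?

No

Start in {i}.
Read 'c': {i} → ∅.
The set is empty and remains empty for the remaining 6 symbols.
The final set ∅ contains no accepting state.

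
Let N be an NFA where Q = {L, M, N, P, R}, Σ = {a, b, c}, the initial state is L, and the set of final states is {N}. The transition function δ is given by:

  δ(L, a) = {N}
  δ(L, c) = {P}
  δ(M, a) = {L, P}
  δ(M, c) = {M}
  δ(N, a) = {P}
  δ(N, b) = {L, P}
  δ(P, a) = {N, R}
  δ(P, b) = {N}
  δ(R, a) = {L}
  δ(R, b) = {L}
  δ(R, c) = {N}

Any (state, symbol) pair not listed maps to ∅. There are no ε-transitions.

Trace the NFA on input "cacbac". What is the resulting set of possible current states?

Start in {L}.
Read 'c': {L} → {P}.
Read 'a': {P} → {N, R}.
Read 'c': {N, R} → {N}.
Read 'b': {N} → {L, P}.
Read 'a': {L, P} → {N, R}.
Read 'c': {N, R} → {N}.

{N}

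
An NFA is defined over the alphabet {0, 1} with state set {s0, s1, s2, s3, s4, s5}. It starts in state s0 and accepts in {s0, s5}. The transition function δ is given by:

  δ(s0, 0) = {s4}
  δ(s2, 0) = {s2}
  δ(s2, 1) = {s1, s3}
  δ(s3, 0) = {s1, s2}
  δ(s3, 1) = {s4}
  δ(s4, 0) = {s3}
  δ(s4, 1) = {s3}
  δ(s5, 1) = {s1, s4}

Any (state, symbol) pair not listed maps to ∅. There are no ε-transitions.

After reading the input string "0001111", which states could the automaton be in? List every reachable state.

Start in {s0}.
Read '0': s0→{s4}; now {s4}.
Read '0': s4→{s3}; now {s3}.
Read '0': s3→{s1, s2}; now {s1, s2}.
Read '1': s1→∅, s2→{s1, s3}; now {s1, s3}.
Read '1': s1→∅, s3→{s4}; now {s4}.
Read '1': s4→{s3}; now {s3}.
Read '1': s3→{s4}; now {s4}.

{s4}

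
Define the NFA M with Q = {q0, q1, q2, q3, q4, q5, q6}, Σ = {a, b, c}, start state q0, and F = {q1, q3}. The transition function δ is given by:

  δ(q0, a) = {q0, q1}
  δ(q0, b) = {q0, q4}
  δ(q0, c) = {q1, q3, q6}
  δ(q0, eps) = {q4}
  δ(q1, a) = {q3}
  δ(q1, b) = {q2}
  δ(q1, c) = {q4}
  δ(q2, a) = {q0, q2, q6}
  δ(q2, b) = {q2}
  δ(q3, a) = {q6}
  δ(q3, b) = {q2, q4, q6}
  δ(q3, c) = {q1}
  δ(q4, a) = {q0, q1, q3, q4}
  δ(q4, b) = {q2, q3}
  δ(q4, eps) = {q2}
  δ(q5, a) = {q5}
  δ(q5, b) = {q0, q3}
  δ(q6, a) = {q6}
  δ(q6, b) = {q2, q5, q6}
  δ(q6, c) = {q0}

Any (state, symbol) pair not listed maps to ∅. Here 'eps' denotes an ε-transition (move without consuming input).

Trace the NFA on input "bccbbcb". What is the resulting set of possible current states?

Start: ε-closure({q0}) = {q0, q2, q4}.
Read 'b': {q0, q2, q4} → {q0, q2, q3, q4}.
Read 'c': {q0, q2, q3, q4} → {q1, q3, q6}.
Read 'c': {q1, q3, q6} → {q0, q1, q2, q4}.
Read 'b': {q0, q1, q2, q4} → {q0, q2, q3, q4}.
Read 'b': {q0, q2, q3, q4} → {q0, q2, q3, q4, q6}.
Read 'c': {q0, q2, q3, q4, q6} → {q0, q1, q2, q3, q4, q6}.
Read 'b': {q0, q1, q2, q3, q4, q6} → {q0, q2, q3, q4, q5, q6}.

{q0, q2, q3, q4, q5, q6}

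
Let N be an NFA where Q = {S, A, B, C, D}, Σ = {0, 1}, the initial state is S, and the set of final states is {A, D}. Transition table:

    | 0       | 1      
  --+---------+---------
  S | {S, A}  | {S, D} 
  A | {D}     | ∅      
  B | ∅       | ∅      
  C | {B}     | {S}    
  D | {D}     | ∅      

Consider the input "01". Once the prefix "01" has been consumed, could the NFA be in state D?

Start in {S}.
Read '0': {S} → {S, A}.
Read '1': {S, A} → {S, D}.
State D is in {S, D}.

Yes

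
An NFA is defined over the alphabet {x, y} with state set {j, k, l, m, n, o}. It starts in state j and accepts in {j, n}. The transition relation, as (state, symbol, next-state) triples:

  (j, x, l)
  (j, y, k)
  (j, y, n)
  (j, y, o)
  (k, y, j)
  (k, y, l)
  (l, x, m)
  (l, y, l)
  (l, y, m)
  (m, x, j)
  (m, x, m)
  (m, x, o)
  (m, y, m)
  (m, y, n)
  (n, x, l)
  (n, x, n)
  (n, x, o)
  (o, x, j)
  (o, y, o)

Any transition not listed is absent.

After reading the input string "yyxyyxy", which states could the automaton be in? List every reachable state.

Start in {j}.
Read 'y': j→{k, n, o}; now {k, n, o}.
Read 'y': k→{j, l}, n→∅, o→{o}; now {j, l, o}.
Read 'x': j→{l}, l→{m}, o→{j}; now {j, l, m}.
Read 'y': j→{k, n, o}, l→{l, m}, m→{m, n}; now {k, l, m, n, o}.
Read 'y': k→{j, l}, l→{l, m}, m→{m, n}, n→∅, o→{o}; now {j, l, m, n, o}.
Read 'x': j→{l}, l→{m}, m→{j, m, o}, n→{l, n, o}, o→{j}; now {j, l, m, n, o}.
Read 'y': j→{k, n, o}, l→{l, m}, m→{m, n}, n→∅, o→{o}; now {k, l, m, n, o}.

{k, l, m, n, o}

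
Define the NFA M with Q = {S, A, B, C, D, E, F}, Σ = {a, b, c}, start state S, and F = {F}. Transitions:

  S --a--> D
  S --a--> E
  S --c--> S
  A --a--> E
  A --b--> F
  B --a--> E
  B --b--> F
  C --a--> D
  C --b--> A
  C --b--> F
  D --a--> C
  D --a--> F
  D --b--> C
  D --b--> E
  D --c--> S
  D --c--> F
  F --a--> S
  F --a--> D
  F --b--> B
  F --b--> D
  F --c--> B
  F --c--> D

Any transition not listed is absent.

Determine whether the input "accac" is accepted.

Yes

Start in {S}.
Read 'a': S→{D, E}; now {D, E}.
Read 'c': D→{S, F}, E→∅; now {S, F}.
Read 'c': S→{S}, F→{B, D}; now {S, B, D}.
Read 'a': S→{D, E}, B→{E}, D→{C, F}; now {C, D, E, F}.
Read 'c': C→∅, D→{S, F}, E→∅, F→{B, D}; now {S, B, D, F}.
The final set {S, B, D, F} contains the accepting state F.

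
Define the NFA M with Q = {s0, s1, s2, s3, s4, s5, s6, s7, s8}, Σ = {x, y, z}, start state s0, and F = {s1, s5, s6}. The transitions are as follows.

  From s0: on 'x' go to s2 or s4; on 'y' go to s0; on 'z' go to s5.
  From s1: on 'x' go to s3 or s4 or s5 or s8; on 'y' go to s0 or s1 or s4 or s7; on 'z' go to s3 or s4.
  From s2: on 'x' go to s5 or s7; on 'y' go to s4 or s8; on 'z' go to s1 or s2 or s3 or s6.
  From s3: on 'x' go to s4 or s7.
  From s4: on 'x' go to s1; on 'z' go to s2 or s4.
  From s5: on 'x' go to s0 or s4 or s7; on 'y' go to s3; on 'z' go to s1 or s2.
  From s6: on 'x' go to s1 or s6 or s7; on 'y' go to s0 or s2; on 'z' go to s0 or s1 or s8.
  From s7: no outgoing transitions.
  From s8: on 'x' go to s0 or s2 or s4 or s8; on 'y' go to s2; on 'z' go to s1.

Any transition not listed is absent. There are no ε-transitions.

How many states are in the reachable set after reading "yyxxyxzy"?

6

Start in {s0}.
Read 'y': {s0} → {s0}.
Read 'y': {s0} → {s0}.
Read 'x': {s0} → {s2, s4}.
Read 'x': {s2, s4} → {s1, s5, s7}.
Read 'y': {s1, s5, s7} → {s0, s1, s3, s4, s7}.
Read 'x': {s0, s1, s3, s4, s7} → {s1, s2, s3, s4, s5, s7, s8}.
Read 'z': {s1, s2, s3, s4, s5, s7, s8} → {s1, s2, s3, s4, s6}.
Read 'y': {s1, s2, s3, s4, s6} → {s0, s1, s2, s4, s7, s8}.
That set has 6 states.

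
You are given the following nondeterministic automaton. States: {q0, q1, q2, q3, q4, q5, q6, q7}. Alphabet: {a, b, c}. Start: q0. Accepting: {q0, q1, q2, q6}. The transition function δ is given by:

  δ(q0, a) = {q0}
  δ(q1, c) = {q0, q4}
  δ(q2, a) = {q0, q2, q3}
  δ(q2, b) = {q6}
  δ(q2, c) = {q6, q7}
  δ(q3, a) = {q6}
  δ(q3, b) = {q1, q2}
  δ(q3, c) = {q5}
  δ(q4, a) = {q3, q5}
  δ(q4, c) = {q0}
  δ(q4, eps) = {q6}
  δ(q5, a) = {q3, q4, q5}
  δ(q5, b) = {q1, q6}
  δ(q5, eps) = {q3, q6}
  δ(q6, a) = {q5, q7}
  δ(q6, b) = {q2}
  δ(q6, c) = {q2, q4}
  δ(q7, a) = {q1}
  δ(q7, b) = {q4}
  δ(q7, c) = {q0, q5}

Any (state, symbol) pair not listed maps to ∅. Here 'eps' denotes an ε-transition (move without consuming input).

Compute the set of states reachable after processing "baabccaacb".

∅

Start in {q0}.
Read 'b': {q0} → ∅.
The set is empty and remains empty for the remaining 9 symbols.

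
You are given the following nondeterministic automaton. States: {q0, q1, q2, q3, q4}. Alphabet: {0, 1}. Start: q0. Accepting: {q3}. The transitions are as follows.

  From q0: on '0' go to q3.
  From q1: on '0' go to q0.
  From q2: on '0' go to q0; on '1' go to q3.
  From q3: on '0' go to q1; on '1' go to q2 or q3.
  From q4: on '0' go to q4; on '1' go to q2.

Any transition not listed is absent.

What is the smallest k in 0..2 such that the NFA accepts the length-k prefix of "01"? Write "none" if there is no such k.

Start in {q0}.
Read '0': {q0} → {q3}.
None of the earlier sets intersect F, but {q3} does.

1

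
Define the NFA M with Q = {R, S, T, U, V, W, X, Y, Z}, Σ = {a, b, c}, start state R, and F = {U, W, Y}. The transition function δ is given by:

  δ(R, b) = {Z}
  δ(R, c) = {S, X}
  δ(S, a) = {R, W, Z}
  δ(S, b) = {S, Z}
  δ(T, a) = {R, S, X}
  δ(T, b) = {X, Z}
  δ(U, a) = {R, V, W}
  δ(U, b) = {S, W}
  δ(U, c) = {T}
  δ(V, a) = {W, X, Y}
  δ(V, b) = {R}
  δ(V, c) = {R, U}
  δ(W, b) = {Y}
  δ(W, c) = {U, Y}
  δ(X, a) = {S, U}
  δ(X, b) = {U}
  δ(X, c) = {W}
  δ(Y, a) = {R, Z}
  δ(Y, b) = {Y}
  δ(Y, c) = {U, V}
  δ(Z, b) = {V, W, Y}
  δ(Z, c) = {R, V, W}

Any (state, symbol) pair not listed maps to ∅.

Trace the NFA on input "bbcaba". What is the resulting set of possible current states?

{R, V, W, X, Y, Z}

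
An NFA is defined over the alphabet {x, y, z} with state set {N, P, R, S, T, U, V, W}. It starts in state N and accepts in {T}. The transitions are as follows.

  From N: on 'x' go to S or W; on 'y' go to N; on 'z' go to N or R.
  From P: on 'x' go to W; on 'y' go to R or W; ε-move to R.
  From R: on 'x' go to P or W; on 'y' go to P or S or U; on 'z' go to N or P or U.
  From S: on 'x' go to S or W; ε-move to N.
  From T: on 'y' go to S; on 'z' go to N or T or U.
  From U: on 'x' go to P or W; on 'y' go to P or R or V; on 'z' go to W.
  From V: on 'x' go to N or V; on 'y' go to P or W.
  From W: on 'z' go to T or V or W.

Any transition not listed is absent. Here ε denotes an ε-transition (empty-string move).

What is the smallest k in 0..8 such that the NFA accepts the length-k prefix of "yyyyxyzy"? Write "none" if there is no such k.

Start in {N}.
Read 'y': N→{N}; now {N}.
Read 'y': N→{N}; now {N}.
Read 'y': N→{N}; now {N}.
Read 'y': N→{N}; now {N}.
Read 'x': N→{S, W}; union {S, W}; ε-closure = {N, S, W}.
Read 'y': N→{N}, S→∅, W→∅; now {N}.
Read 'z': N→{N, R}; now {N, R}.
Read 'y': N→{N}, R→{P, S, U}; union {N, P, S, U}; ε-closure = {N, P, R, S, U}.
No reachable set along the way intersects F.

none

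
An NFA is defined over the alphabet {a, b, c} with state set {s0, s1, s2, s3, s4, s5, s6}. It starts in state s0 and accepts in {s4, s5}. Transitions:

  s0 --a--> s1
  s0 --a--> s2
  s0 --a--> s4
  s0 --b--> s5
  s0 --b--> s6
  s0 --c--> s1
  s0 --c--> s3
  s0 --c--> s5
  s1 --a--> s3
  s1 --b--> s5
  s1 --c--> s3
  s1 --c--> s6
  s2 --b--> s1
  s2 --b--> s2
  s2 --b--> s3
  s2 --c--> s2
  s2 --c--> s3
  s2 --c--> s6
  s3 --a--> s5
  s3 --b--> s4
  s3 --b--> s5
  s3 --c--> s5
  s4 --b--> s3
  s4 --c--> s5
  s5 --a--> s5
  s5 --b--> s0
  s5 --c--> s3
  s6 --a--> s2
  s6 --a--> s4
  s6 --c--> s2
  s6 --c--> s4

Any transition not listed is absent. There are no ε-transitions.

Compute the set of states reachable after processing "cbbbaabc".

{s1, s3, s5}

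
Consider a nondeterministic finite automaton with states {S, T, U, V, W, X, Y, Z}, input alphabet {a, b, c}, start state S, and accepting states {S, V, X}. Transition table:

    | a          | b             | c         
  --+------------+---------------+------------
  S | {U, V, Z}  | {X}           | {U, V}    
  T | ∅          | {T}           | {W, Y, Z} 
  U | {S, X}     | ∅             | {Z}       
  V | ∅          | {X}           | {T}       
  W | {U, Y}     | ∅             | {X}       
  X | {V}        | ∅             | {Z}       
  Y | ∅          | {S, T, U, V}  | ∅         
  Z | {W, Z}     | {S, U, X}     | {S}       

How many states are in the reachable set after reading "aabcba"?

5

Start in {S}.
Read 'a': {S} → {U, V, Z}.
Read 'a': {U, V, Z} → {S, W, X, Z}.
Read 'b': {S, W, X, Z} → {S, U, X}.
Read 'c': {S, U, X} → {U, V, Z}.
Read 'b': {U, V, Z} → {S, U, X}.
Read 'a': {S, U, X} → {S, U, V, X, Z}.
That set has 5 states.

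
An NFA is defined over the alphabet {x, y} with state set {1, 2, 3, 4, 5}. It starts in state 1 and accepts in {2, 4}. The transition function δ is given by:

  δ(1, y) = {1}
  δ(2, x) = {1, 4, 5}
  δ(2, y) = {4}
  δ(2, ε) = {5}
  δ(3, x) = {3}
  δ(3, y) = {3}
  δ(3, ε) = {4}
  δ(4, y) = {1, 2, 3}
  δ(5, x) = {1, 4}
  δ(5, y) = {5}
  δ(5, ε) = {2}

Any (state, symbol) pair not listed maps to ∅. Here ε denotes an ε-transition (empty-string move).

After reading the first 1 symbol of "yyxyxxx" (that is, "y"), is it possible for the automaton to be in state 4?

Start in {1}.
Read 'y': 1→{1}; now {1}.
State 4 is not in {1}.

No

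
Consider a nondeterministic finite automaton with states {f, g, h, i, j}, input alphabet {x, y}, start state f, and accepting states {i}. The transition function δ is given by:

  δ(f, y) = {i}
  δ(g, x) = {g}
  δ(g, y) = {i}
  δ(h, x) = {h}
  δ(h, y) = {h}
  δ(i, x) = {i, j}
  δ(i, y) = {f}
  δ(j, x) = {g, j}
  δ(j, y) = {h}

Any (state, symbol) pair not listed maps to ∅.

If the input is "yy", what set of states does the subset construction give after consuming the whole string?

{f}

Start in {f}.
Read 'y': f→{i}; now {i}.
Read 'y': i→{f}; now {f}.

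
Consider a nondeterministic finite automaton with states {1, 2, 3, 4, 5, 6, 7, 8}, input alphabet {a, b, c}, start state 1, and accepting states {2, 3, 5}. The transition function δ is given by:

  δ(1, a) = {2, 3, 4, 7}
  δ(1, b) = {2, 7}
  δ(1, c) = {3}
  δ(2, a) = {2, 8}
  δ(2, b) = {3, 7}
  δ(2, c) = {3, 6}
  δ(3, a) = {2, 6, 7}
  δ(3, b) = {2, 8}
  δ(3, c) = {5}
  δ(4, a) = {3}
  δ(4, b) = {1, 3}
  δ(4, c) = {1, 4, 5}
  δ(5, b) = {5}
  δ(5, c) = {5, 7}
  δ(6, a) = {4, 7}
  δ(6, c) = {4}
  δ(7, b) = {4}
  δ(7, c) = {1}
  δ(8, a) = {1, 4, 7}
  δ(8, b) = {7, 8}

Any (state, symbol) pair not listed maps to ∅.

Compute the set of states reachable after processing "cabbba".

{1, 2, 3, 4, 6, 7, 8}

Start in {1}.
Read 'c': {1} → {3}.
Read 'a': {3} → {2, 6, 7}.
Read 'b': {2, 6, 7} → {3, 4, 7}.
Read 'b': {3, 4, 7} → {1, 2, 3, 4, 8}.
Read 'b': {1, 2, 3, 4, 8} → {1, 2, 3, 7, 8}.
Read 'a': {1, 2, 3, 7, 8} → {1, 2, 3, 4, 6, 7, 8}.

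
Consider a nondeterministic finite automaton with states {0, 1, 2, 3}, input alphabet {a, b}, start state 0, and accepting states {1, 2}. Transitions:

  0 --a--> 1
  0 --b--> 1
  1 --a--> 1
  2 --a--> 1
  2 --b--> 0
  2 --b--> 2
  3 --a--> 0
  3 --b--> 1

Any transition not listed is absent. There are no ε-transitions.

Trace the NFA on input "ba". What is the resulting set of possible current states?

Start in {0}.
Read 'b': 0→{1}; now {1}.
Read 'a': 1→{1}; now {1}.

{1}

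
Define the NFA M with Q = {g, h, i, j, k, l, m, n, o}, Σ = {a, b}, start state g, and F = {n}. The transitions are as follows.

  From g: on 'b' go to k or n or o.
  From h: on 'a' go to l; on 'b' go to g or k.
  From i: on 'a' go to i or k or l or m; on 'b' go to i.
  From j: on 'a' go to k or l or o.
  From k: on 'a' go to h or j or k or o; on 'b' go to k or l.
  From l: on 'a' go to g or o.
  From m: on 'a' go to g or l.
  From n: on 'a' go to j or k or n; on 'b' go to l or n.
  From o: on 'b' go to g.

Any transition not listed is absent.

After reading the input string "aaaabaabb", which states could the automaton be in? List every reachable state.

Start in {g}.
Read 'a': g→∅; now ∅.
The set is empty and remains empty for the remaining 8 symbols.

∅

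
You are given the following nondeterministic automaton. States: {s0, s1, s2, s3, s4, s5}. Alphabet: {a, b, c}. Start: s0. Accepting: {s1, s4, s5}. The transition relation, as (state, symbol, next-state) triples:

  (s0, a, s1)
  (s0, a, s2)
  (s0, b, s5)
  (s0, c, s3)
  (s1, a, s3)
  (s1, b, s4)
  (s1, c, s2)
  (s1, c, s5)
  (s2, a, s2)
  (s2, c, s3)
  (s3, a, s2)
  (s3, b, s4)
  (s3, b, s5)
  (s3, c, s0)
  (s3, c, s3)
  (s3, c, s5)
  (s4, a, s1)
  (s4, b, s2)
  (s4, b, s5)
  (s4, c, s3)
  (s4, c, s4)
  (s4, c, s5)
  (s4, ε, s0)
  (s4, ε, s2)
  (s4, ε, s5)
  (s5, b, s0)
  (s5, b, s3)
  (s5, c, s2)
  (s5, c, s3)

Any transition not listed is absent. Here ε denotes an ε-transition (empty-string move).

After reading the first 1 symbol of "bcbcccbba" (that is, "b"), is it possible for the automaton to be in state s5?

Yes

Start in {s0}.
Read 'b': {s0} → {s5}.
State s5 is in {s5}.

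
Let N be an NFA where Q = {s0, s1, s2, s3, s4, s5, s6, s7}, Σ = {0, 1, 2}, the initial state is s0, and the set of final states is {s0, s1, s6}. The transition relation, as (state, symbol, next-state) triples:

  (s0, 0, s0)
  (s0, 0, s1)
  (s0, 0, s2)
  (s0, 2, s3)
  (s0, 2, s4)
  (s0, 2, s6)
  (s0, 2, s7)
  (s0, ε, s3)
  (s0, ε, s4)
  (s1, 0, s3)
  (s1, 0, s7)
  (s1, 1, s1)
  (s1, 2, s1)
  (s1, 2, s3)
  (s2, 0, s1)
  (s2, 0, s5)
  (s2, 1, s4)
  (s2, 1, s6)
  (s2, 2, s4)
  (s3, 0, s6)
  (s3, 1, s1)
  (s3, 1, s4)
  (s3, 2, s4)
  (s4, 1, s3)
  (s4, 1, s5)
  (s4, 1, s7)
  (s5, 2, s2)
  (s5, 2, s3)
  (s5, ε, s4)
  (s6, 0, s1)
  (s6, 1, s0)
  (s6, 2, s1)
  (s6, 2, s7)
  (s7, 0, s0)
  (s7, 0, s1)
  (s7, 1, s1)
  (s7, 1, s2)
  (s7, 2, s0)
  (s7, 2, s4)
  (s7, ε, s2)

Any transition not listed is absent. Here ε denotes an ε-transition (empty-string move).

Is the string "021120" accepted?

Yes

Start: ε-closure({s0}) = {s0, s3, s4}.
Read '0': s0→{s0, s1, s2}, s3→{s6}, s4→∅; union {s0, s1, s2, s6}; ε-closure = {s0, s1, s2, s3, s4, s6}.
Read '2': s0→{s3, s4, s6, s7}, s1→{s1, s3}, s2→{s4}, s3→{s4}, s4→∅, s6→{s1, s7}; union {s1, s3, s4, s6, s7}; ε-closure = {s1, s2, s3, s4, s6, s7}.
Read '1': s1→{s1}, s2→{s4, s6}, s3→{s1, s4}, s4→{s3, s5, s7}, s6→{s0}, s7→{s1, s2}; now {s0, s1, s2, s3, s4, s5, s6, s7}.
Read '1': s0→∅, s1→{s1}, s2→{s4, s6}, s3→{s1, s4}, s4→{s3, s5, s7}, s5→∅, s6→{s0}, s7→{s1, s2}; now {s0, s1, s2, s3, s4, s5, s6, s7}.
Read '2': s0→{s3, s4, s6, s7}, s1→{s1, s3}, s2→{s4}, s3→{s4}, s4→∅, s5→{s2, s3}, s6→{s1, s7}, s7→{s0, s4}; now {s0, s1, s2, s3, s4, s6, s7}.
Read '0': s0→{s0, s1, s2}, s1→{s3, s7}, s2→{s1, s5}, s3→{s6}, s4→∅, s6→{s1}, s7→{s0, s1}; union {s0, s1, s2, s3, s5, s6, s7}; ε-closure = {s0, s1, s2, s3, s4, s5, s6, s7}.
The final set {s0, s1, s2, s3, s4, s5, s6, s7} contains the accepting states s0, s1, s6.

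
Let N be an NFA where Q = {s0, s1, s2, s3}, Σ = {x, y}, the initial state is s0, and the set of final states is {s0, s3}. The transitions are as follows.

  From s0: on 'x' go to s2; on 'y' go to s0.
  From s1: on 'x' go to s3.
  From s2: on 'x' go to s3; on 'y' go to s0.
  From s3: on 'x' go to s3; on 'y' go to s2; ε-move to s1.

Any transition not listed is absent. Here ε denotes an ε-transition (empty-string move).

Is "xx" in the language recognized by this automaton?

Yes

Start in {s0}.
Read 'x': s0→{s2}; now {s2}.
Read 'x': s2→{s3}; union {s3}; ε-closure = {s1, s3}.
The final set {s1, s3} contains the accepting state s3.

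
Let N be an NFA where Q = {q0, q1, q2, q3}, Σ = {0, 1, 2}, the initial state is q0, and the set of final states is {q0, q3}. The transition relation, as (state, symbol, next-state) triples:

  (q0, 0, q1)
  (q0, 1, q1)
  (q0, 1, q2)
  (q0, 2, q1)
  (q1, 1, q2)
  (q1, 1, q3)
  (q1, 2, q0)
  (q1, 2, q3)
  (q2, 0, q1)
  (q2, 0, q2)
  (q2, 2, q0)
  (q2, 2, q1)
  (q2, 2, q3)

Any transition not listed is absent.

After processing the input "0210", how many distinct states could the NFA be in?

2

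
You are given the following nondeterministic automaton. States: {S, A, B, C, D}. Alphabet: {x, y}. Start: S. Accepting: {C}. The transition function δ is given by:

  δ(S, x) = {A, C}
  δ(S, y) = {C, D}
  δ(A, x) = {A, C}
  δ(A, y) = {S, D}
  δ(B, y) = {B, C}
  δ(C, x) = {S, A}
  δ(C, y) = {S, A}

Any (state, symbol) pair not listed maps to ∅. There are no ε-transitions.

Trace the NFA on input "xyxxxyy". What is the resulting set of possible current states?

{S, A, C, D}

Start in {S}.
Read 'x': S→{A, C}; now {A, C}.
Read 'y': A→{S, D}, C→{S, A}; now {S, A, D}.
Read 'x': S→{A, C}, A→{A, C}, D→∅; now {A, C}.
Read 'x': A→{A, C}, C→{S, A}; now {S, A, C}.
Read 'x': S→{A, C}, A→{A, C}, C→{S, A}; now {S, A, C}.
Read 'y': S→{C, D}, A→{S, D}, C→{S, A}; now {S, A, C, D}.
Read 'y': S→{C, D}, A→{S, D}, C→{S, A}, D→∅; now {S, A, C, D}.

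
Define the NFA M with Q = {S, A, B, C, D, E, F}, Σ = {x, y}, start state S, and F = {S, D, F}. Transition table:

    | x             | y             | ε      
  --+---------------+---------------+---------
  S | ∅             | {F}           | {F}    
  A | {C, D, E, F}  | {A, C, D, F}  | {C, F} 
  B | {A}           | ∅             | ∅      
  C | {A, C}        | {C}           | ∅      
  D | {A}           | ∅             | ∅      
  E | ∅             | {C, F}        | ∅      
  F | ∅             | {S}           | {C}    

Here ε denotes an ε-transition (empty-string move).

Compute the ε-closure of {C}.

{C}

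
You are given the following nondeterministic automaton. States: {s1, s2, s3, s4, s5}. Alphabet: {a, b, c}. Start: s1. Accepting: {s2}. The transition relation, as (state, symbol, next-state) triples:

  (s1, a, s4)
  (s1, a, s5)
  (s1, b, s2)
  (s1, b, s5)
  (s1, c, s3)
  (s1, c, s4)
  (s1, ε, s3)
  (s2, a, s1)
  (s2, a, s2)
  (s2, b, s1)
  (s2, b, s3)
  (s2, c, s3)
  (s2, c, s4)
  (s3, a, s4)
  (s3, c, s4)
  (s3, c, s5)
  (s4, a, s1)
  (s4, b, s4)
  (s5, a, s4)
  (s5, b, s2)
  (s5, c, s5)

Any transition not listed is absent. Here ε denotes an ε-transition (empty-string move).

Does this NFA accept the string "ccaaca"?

No

Start: ε-closure({s1}) = {s1, s3}.
Read 'c': s1→{s3, s4}, s3→{s4, s5}; now {s3, s4, s5}.
Read 'c': s3→{s4, s5}, s4→∅, s5→{s5}; now {s4, s5}.
Read 'a': s4→{s1}, s5→{s4}; union {s1, s4}; ε-closure = {s1, s3, s4}.
Read 'a': s1→{s4, s5}, s3→{s4}, s4→{s1}; union {s1, s4, s5}; ε-closure = {s1, s3, s4, s5}.
Read 'c': s1→{s3, s4}, s3→{s4, s5}, s4→∅, s5→{s5}; now {s3, s4, s5}.
Read 'a': s3→{s4}, s4→{s1}, s5→{s4}; union {s1, s4}; ε-closure = {s1, s3, s4}.
The final set {s1, s3, s4} contains no accepting state.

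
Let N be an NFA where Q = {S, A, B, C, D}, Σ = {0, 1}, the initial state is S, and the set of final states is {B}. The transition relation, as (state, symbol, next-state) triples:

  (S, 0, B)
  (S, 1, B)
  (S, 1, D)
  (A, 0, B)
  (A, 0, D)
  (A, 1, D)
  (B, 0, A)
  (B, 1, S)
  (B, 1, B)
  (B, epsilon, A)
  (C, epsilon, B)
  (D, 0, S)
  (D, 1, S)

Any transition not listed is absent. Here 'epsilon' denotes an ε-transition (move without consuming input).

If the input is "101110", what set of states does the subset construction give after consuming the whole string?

Start in {S}.
Read '1': {S} → {A, B, D}.
Read '0': {A, B, D} → {S, A, B, D}.
Read '1': {S, A, B, D} → {S, A, B, D}.
Read '1': {S, A, B, D} → {S, A, B, D}.
Read '1': {S, A, B, D} → {S, A, B, D}.
Read '0': {S, A, B, D} → {S, A, B, D}.

{S, A, B, D}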